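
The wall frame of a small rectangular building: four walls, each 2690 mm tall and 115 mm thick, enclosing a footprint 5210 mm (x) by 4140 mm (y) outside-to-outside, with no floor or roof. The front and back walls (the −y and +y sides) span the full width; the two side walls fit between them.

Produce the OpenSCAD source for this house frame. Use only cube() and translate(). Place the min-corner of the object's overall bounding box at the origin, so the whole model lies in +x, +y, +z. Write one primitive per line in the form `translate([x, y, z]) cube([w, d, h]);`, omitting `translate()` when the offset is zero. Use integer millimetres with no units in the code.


cube([5210, 115, 2690]);
translate([0, 4025, 0]) cube([5210, 115, 2690]);
translate([0, 115, 0]) cube([115, 3910, 2690]);
translate([5095, 115, 0]) cube([115, 3910, 2690]);


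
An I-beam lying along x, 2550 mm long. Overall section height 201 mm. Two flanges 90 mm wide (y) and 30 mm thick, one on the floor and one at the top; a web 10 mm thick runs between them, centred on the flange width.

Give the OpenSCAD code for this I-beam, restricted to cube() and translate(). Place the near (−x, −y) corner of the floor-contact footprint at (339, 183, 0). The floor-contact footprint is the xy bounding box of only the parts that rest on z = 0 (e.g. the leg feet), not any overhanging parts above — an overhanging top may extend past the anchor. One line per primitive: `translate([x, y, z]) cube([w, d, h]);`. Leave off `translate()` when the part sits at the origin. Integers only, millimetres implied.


translate([339, 183, 0]) cube([2550, 90, 30]);
translate([339, 223, 30]) cube([2550, 10, 141]);
translate([339, 183, 171]) cube([2550, 90, 30]);


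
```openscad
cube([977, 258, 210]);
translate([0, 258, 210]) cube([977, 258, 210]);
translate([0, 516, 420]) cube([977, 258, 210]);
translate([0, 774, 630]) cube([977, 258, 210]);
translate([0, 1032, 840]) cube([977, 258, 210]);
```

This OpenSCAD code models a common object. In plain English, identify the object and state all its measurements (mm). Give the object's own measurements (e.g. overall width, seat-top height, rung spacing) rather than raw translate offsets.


A straight staircase of 5 solid steps. Each step is 977 mm wide (x), 258 mm deep (y, the going) and 210 mm tall (the rise). The first step rests on the floor; each subsequent step sits one going further in +y and one rise higher in +z, directly behind and above the previous step with no overlap.


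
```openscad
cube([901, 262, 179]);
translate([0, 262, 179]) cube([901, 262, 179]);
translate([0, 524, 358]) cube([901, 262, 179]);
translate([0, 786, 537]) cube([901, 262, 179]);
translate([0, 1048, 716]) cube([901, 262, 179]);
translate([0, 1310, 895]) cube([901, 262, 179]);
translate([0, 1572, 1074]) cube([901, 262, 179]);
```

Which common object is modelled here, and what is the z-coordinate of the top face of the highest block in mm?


A staircase. The total rise is 1253 mm.

7 identical blocks, each offset up and back from the previous — a staircase. Each step is 179 mm tall and there are 7 of them, so the total rise is 7 × 179 = 1253 mm.


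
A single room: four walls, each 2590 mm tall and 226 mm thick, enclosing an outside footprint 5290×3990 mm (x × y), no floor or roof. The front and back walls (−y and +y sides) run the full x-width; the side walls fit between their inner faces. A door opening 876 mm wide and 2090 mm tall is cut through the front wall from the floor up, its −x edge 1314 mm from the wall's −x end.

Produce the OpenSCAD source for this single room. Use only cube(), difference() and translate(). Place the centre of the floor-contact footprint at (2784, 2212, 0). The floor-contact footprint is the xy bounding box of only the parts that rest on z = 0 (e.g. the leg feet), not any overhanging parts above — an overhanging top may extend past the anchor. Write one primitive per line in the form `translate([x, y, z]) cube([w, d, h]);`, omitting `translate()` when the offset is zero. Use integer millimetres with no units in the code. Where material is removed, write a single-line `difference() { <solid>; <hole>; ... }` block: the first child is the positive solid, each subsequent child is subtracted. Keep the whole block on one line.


difference() { translate([139, 217, 0]) cube([5290, 226, 2590]); translate([1453, 217, 0]) cube([876, 226, 2090]); }
translate([139, 3981, 0]) cube([5290, 226, 2590]);
translate([139, 443, 0]) cube([226, 3538, 2590]);
translate([5203, 443, 0]) cube([226, 3538, 2590]);


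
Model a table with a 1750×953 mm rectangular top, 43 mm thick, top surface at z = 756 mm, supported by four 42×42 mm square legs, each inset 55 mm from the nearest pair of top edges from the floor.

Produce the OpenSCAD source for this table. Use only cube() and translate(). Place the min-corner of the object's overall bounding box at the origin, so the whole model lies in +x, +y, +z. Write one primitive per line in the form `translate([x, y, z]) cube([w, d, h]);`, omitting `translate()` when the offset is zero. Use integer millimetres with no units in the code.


translate([0, 0, 713]) cube([1750, 953, 43]);
translate([55, 55, 0]) cube([42, 42, 713]);
translate([1653, 55, 0]) cube([42, 42, 713]);
translate([55, 856, 0]) cube([42, 42, 713]);
translate([1653, 856, 0]) cube([42, 42, 713]);


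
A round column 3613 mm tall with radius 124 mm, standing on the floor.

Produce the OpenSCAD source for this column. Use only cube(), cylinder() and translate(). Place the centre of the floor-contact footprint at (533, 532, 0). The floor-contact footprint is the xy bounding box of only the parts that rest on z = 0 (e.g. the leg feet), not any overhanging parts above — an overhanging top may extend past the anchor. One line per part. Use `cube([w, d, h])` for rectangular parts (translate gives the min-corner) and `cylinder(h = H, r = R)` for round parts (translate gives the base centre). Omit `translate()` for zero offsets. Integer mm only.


translate([533, 532, 0]) cylinder(h = 3613, r = 124);


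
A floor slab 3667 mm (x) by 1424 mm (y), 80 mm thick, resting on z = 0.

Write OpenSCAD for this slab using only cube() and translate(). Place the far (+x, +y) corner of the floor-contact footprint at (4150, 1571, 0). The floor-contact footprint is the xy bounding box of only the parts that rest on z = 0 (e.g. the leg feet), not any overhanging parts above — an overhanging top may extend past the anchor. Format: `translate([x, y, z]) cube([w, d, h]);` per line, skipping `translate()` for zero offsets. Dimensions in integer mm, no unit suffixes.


translate([483, 147, 0]) cube([3667, 1424, 80]);


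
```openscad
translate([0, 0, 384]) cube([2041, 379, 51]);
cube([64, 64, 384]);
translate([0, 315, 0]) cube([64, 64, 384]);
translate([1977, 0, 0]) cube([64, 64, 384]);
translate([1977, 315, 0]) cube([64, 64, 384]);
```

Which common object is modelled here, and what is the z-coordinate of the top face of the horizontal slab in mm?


A bench. The seat-top height is 435 mm.

A long slab on four corner posts — a bench. The slab sits at z = 384 with thickness 51, so the top is 384 + 51 = 435 mm.


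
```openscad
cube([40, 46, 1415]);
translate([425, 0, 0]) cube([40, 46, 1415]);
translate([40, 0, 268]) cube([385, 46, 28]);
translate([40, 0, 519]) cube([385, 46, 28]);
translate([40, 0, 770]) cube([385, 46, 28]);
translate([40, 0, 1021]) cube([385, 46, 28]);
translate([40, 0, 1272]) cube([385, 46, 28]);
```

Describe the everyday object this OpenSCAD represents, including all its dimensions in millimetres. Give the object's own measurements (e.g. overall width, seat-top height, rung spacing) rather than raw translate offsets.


A straight ladder. Two 40×46 mm vertical rails, 1415 mm tall, stand 465 mm apart (outside-to-outside) with their front faces coplanar on the −y side. 5 rungs, each 46 mm deep and 28 mm tall, span between the inner faces of the rails, front faces flush with the rails. The lowest rung's underside is at z = 268 mm and rungs are spaced 251 mm apart (underside to underside).


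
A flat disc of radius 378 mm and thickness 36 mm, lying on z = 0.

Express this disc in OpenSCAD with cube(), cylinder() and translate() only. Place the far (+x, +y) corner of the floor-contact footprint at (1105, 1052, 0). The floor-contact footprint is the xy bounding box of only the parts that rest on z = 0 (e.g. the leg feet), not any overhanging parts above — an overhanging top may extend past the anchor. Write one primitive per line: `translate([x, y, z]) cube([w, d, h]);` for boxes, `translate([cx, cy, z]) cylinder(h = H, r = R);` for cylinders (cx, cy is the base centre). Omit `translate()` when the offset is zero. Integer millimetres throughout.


translate([727, 674, 0]) cylinder(h = 36, r = 378);


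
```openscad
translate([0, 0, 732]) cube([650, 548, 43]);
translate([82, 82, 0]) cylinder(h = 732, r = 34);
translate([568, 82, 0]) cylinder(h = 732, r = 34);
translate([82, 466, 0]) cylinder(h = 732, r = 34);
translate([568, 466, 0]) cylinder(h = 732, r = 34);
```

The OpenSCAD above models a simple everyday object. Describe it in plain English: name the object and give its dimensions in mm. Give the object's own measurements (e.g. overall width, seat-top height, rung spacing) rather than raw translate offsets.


A table: top 650 mm (x) × 548 mm (y), 43 mm thick, upper face at z = 775 mm, on four round legs of 68 mm diameter, each leg's bounding box inset 48 mm from the nearest pair of top edges from z = 0 to the bottom of the top.


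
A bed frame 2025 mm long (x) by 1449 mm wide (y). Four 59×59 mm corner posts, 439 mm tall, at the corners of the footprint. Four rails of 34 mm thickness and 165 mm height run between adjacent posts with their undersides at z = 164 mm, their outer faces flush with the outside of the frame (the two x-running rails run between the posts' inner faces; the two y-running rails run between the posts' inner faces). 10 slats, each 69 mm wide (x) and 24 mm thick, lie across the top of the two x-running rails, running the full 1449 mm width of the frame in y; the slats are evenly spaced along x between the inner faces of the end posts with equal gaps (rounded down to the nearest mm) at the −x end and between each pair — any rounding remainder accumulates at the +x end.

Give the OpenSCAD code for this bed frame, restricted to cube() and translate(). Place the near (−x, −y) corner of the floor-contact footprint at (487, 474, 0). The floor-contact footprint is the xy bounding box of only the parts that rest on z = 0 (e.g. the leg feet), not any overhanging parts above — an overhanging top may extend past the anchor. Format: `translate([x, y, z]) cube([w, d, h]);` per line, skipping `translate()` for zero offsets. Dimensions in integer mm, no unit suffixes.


translate([487, 474, 0]) cube([59, 59, 439]);
translate([487, 1864, 0]) cube([59, 59, 439]);
translate([2453, 474, 0]) cube([59, 59, 439]);
translate([2453, 1864, 0]) cube([59, 59, 439]);
translate([546, 474, 164]) cube([1907, 34, 165]);
translate([546, 1889, 164]) cube([1907, 34, 165]);
translate([487, 533, 164]) cube([34, 1331, 165]);
translate([2478, 533, 164]) cube([34, 1331, 165]);
translate([656, 474, 329]) cube([69, 1449, 24]);
translate([835, 474, 329]) cube([69, 1449, 24]);
translate([1014, 474, 329]) cube([69, 1449, 24]);
translate([1193, 474, 329]) cube([69, 1449, 24]);
translate([1372, 474, 329]) cube([69, 1449, 24]);
translate([1551, 474, 329]) cube([69, 1449, 24]);
translate([1730, 474, 329]) cube([69, 1449, 24]);
translate([1909, 474, 329]) cube([69, 1449, 24]);
translate([2088, 474, 329]) cube([69, 1449, 24]);
translate([2267, 474, 329]) cube([69, 1449, 24]);


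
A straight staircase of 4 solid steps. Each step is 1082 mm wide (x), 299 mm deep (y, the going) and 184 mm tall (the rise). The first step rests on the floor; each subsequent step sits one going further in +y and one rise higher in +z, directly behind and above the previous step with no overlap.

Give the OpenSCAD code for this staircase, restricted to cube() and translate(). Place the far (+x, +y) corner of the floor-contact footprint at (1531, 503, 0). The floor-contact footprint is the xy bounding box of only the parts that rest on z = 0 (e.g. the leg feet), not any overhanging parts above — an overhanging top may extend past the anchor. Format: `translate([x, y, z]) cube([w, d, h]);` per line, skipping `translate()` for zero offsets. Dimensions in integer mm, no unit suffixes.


translate([449, 204, 0]) cube([1082, 299, 184]);
translate([449, 503, 184]) cube([1082, 299, 184]);
translate([449, 802, 368]) cube([1082, 299, 184]);
translate([449, 1101, 552]) cube([1082, 299, 184]);


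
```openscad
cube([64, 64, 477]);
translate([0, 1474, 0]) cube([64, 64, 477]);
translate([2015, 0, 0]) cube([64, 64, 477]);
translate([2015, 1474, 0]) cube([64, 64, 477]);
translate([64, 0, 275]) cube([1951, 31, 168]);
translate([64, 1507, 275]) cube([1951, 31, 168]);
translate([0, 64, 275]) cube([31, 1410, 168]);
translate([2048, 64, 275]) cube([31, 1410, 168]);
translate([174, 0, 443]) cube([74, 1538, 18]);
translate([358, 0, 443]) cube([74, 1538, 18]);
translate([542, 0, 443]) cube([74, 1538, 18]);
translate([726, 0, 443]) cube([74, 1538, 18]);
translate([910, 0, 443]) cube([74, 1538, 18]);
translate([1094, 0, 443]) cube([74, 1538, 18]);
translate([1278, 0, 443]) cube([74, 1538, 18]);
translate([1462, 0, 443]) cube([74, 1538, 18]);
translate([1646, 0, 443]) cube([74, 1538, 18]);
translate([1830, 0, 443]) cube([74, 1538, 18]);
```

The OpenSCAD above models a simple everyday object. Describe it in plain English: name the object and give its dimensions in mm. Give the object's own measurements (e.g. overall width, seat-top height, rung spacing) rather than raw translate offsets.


A bed frame 2079 mm long (x) by 1538 mm wide (y). Four 64×64 mm corner posts, 477 mm tall, at the corners of the footprint. Four rails of 31 mm thickness and 168 mm height run between adjacent posts with their undersides at z = 275 mm, their outer faces flush with the outside of the frame (the two x-running rails run between the posts' inner faces; the two y-running rails run between the posts' inner faces). 10 slats, each 74 mm wide (x) and 18 mm thick, lie across the top of the two x-running rails, running the full 1538 mm width of the frame in y; along x they sit between the end posts with a 110 mm gap after the −x posts and between neighbouring slats, leaving 111 mm before the +x posts.


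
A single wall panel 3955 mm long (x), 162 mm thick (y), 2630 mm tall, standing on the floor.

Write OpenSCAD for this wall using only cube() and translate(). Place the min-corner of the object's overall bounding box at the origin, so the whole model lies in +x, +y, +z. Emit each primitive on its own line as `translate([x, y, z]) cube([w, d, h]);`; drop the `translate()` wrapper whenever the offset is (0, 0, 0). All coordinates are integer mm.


cube([3955, 162, 2630]);


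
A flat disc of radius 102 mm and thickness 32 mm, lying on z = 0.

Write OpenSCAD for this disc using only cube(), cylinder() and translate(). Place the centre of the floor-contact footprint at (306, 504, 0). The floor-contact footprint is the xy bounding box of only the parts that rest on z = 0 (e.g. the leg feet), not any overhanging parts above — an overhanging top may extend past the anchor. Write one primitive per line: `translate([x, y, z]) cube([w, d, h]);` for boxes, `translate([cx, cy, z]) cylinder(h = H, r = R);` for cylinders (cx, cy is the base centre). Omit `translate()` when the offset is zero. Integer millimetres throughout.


translate([306, 504, 0]) cylinder(h = 32, r = 102);


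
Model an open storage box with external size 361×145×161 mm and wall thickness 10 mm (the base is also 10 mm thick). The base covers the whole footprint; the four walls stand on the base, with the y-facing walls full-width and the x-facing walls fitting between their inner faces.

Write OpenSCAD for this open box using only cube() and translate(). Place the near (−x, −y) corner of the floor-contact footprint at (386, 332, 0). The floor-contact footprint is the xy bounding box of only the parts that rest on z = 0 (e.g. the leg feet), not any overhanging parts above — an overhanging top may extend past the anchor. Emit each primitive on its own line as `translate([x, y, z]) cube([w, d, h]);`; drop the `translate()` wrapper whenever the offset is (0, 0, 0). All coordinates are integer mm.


translate([386, 332, 0]) cube([361, 145, 10]);
translate([386, 332, 10]) cube([361, 10, 151]);
translate([386, 467, 10]) cube([361, 10, 151]);
translate([386, 342, 10]) cube([10, 125, 151]);
translate([737, 342, 10]) cube([10, 125, 151]);


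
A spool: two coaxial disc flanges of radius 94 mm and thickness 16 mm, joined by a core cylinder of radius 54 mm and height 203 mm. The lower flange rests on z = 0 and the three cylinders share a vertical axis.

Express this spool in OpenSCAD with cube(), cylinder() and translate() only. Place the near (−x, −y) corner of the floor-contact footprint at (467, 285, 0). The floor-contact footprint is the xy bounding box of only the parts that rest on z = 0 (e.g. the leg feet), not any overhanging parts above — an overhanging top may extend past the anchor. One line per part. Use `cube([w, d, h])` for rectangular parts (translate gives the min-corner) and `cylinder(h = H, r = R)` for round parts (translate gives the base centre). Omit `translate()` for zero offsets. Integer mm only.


translate([561, 379, 0]) cylinder(h = 16, r = 94);
translate([561, 379, 16]) cylinder(h = 203, r = 54);
translate([561, 379, 219]) cylinder(h = 16, r = 94);


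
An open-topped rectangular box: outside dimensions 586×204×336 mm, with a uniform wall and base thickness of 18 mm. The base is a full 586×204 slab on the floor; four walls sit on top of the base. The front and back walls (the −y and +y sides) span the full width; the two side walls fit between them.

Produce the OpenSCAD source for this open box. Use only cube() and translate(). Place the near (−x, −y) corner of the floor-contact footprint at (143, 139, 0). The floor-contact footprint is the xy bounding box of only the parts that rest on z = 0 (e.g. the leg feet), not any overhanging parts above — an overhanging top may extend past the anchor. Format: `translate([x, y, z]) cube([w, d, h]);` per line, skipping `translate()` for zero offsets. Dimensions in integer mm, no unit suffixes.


translate([143, 139, 0]) cube([586, 204, 18]);
translate([143, 139, 18]) cube([586, 18, 318]);
translate([143, 325, 18]) cube([586, 18, 318]);
translate([143, 157, 18]) cube([18, 168, 318]);
translate([711, 157, 18]) cube([18, 168, 318]);


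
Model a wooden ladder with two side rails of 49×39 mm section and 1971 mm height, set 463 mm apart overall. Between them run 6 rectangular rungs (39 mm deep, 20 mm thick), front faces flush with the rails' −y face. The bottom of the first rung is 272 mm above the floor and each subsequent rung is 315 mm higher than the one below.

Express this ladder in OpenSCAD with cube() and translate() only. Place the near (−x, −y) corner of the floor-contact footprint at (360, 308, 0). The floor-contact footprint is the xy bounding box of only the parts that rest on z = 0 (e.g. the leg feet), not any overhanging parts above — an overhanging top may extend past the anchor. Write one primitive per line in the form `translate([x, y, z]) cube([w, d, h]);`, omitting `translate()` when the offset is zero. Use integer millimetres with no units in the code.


translate([360, 308, 0]) cube([49, 39, 1971]);
translate([774, 308, 0]) cube([49, 39, 1971]);
translate([409, 308, 272]) cube([365, 39, 20]);
translate([409, 308, 587]) cube([365, 39, 20]);
translate([409, 308, 902]) cube([365, 39, 20]);
translate([409, 308, 1217]) cube([365, 39, 20]);
translate([409, 308, 1532]) cube([365, 39, 20]);
translate([409, 308, 1847]) cube([365, 39, 20]);


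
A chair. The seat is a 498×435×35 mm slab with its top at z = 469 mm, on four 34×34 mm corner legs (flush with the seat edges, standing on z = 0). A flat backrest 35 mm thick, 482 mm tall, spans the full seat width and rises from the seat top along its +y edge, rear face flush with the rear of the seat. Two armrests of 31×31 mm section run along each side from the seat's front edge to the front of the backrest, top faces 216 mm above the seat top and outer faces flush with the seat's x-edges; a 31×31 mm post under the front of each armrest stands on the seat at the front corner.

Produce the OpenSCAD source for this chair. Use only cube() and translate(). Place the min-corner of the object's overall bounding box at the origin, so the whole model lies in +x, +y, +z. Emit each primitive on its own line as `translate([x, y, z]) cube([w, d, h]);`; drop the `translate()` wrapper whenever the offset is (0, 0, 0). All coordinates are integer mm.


translate([0, 0, 434]) cube([498, 435, 35]);
cube([34, 34, 434]);
translate([464, 0, 0]) cube([34, 34, 434]);
translate([0, 401, 0]) cube([34, 34, 434]);
translate([464, 401, 0]) cube([34, 34, 434]);
translate([0, 400, 469]) cube([498, 35, 482]);
translate([0, 0, 654]) cube([31, 400, 31]);
translate([467, 0, 654]) cube([31, 400, 31]);
translate([0, 0, 469]) cube([31, 31, 185]);
translate([467, 0, 469]) cube([31, 31, 185]);


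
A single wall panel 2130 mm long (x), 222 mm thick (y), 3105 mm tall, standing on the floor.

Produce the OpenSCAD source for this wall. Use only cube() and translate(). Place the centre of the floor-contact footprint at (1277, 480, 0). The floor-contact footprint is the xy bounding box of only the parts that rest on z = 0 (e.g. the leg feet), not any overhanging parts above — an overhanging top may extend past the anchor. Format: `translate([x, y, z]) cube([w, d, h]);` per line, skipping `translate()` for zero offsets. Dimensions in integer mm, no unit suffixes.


translate([212, 369, 0]) cube([2130, 222, 3105]);


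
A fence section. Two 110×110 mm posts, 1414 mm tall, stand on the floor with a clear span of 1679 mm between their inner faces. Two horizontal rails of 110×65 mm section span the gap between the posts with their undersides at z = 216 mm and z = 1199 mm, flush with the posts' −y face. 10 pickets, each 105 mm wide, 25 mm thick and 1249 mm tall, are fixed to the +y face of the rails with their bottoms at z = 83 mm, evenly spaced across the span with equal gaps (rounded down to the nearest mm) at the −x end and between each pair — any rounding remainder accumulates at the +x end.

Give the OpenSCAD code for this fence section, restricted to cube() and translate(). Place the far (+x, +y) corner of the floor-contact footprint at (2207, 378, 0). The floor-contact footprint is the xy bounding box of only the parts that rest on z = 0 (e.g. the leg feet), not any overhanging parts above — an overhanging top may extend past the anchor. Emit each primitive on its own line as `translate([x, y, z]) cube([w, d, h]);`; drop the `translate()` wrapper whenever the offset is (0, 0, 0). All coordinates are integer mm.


translate([308, 268, 0]) cube([110, 110, 1414]);
translate([2097, 268, 0]) cube([110, 110, 1414]);
translate([418, 268, 216]) cube([1679, 110, 65]);
translate([418, 268, 1199]) cube([1679, 110, 65]);
translate([475, 378, 83]) cube([105, 25, 1249]);
translate([637, 378, 83]) cube([105, 25, 1249]);
translate([799, 378, 83]) cube([105, 25, 1249]);
translate([961, 378, 83]) cube([105, 25, 1249]);
translate([1123, 378, 83]) cube([105, 25, 1249]);
translate([1285, 378, 83]) cube([105, 25, 1249]);
translate([1447, 378, 83]) cube([105, 25, 1249]);
translate([1609, 378, 83]) cube([105, 25, 1249]);
translate([1771, 378, 83]) cube([105, 25, 1249]);
translate([1933, 378, 83]) cube([105, 25, 1249]);


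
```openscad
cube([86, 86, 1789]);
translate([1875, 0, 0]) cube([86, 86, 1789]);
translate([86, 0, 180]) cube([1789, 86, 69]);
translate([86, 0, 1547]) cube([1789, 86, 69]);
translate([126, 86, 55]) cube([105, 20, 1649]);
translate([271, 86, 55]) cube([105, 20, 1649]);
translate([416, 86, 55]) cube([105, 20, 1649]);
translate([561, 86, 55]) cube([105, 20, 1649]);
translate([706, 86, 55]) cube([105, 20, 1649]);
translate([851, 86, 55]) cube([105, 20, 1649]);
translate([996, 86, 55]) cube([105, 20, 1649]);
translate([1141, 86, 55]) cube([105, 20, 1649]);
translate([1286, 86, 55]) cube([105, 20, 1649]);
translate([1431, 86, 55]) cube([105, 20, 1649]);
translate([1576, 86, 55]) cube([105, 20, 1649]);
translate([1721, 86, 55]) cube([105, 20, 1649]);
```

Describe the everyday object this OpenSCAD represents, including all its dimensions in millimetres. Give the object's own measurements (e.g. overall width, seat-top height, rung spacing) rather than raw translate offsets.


A fence section. Two 86×86 mm posts, 1789 mm tall, stand on the floor with a clear span of 1789 mm between their inner faces. Two horizontal rails of 86×69 mm section span the gap between the posts with their undersides at z = 180 mm and z = 1547 mm, flush with the posts' −y face. 12 pickets, each 105 mm wide, 20 mm thick and 1649 mm tall, are fixed to the +y face of the rails with their bottoms at z = 55 mm, spaced across the span with a 40 mm gap after the −x post and between neighbouring pickets, with 49 mm left before the +x post.


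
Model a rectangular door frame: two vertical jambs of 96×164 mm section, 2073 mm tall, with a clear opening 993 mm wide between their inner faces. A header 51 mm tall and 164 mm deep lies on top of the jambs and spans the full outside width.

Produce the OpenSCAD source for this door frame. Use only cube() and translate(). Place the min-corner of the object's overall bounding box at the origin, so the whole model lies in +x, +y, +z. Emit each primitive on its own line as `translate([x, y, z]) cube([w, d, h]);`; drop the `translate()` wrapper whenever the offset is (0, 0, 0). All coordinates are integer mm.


cube([96, 164, 2073]);
translate([1089, 0, 0]) cube([96, 164, 2073]);
translate([0, 0, 2073]) cube([1185, 164, 51]);


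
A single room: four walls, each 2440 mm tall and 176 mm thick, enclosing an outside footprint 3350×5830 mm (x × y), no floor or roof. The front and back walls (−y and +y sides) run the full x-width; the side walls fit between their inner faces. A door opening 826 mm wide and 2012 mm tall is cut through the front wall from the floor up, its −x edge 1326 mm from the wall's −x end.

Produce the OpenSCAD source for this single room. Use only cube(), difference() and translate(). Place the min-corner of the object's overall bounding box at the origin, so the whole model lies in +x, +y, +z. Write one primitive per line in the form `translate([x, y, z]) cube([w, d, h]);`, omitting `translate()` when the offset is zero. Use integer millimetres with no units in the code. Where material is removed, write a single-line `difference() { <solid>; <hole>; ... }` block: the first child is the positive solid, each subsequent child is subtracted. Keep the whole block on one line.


difference() { cube([3350, 176, 2440]); translate([1326, 0, 0]) cube([826, 176, 2012]); }
translate([0, 5654, 0]) cube([3350, 176, 2440]);
translate([0, 176, 0]) cube([176, 5478, 2440]);
translate([3174, 176, 0]) cube([176, 5478, 2440]);


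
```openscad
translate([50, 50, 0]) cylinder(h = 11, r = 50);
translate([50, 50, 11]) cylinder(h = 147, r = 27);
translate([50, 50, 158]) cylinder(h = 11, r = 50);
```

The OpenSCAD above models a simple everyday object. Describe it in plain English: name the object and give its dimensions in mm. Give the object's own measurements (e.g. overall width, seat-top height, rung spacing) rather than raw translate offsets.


A spool: two coaxial disc flanges of radius 50 mm and thickness 11 mm, joined by a core cylinder of radius 27 mm and height 147 mm. The lower flange rests on z = 0 and the three cylinders share a vertical axis.


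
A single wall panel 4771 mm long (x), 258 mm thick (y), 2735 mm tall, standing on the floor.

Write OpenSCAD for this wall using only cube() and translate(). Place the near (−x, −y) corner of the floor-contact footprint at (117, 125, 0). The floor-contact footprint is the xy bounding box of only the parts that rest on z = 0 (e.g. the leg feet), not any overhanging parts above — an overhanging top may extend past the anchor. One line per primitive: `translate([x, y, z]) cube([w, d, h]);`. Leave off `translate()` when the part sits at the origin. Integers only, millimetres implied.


translate([117, 125, 0]) cube([4771, 258, 2735]);


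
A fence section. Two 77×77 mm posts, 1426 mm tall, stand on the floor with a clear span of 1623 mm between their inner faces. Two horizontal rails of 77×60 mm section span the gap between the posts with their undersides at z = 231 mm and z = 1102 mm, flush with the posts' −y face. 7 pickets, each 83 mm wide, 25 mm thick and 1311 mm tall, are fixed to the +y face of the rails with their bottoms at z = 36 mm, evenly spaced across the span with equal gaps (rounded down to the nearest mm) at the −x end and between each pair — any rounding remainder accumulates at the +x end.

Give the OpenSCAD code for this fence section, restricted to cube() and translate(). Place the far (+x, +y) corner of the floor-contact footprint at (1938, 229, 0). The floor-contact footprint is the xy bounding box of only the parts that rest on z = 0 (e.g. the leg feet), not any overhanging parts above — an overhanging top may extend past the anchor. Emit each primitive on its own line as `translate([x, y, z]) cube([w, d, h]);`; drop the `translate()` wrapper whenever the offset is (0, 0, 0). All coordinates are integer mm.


translate([161, 152, 0]) cube([77, 77, 1426]);
translate([1861, 152, 0]) cube([77, 77, 1426]);
translate([238, 152, 231]) cube([1623, 77, 60]);
translate([238, 152, 1102]) cube([1623, 77, 60]);
translate([368, 229, 36]) cube([83, 25, 1311]);
translate([581, 229, 36]) cube([83, 25, 1311]);
translate([794, 229, 36]) cube([83, 25, 1311]);
translate([1007, 229, 36]) cube([83, 25, 1311]);
translate([1220, 229, 36]) cube([83, 25, 1311]);
translate([1433, 229, 36]) cube([83, 25, 1311]);
translate([1646, 229, 36]) cube([83, 25, 1311]);


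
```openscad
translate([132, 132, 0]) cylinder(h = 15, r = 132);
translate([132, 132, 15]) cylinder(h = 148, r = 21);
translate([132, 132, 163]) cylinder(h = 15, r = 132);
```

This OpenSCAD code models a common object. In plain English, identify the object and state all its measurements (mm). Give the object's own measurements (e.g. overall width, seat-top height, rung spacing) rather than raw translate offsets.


A spool: two coaxial disc flanges of radius 132 mm and thickness 15 mm, joined by a core cylinder of radius 21 mm and height 148 mm. The lower flange rests on z = 0 and the three cylinders share a vertical axis.


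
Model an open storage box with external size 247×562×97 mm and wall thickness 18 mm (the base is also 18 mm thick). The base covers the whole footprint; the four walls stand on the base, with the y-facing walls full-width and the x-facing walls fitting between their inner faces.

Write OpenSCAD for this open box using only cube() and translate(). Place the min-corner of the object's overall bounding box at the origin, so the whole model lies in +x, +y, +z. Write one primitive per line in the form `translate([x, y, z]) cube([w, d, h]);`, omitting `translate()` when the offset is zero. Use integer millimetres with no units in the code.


cube([247, 562, 18]);
translate([0, 0, 18]) cube([247, 18, 79]);
translate([0, 544, 18]) cube([247, 18, 79]);
translate([0, 18, 18]) cube([18, 526, 79]);
translate([229, 18, 18]) cube([18, 526, 79]);


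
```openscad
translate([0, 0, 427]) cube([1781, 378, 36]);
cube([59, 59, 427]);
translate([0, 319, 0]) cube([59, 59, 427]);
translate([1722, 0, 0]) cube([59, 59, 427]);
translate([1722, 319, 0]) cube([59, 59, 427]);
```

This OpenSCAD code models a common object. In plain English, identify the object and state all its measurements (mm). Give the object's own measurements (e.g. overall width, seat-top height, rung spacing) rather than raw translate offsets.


A bench: a 1781×378 mm seat slab, 36 mm thick, top at z = 463 mm, on four 59×59 mm square legs flush with the seat corners and standing on z = 0.


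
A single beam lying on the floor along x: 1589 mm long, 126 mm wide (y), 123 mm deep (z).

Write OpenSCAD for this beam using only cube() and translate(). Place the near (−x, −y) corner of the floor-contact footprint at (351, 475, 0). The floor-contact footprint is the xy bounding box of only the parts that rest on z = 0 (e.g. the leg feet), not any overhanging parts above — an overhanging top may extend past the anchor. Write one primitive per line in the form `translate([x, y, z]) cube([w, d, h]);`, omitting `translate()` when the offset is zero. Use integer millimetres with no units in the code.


translate([351, 475, 0]) cube([1589, 126, 123]);


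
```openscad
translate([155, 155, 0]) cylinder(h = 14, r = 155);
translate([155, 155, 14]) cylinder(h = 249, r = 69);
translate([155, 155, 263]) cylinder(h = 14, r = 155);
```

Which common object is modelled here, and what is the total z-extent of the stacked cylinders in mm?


A spool. The overall height is 277 mm.

Three coaxial cylinders, large–small–large — a spool. Two 14 mm flanges and a 249 mm core give 14 + 249 + 14 = 277 mm.


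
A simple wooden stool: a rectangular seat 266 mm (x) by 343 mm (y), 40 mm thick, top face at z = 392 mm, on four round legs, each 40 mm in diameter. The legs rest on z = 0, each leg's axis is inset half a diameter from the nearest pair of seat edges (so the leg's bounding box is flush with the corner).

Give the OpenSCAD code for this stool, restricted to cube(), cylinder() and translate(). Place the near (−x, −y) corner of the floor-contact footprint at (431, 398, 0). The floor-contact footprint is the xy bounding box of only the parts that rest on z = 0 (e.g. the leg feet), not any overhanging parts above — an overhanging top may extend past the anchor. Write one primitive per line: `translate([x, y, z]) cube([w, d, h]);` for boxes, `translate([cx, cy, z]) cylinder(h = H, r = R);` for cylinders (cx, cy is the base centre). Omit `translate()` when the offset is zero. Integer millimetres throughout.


translate([431, 398, 352]) cube([266, 343, 40]);
translate([451, 418, 0]) cylinder(h = 352, r = 20);
translate([677, 418, 0]) cylinder(h = 352, r = 20);
translate([451, 721, 0]) cylinder(h = 352, r = 20);
translate([677, 721, 0]) cylinder(h = 352, r = 20);


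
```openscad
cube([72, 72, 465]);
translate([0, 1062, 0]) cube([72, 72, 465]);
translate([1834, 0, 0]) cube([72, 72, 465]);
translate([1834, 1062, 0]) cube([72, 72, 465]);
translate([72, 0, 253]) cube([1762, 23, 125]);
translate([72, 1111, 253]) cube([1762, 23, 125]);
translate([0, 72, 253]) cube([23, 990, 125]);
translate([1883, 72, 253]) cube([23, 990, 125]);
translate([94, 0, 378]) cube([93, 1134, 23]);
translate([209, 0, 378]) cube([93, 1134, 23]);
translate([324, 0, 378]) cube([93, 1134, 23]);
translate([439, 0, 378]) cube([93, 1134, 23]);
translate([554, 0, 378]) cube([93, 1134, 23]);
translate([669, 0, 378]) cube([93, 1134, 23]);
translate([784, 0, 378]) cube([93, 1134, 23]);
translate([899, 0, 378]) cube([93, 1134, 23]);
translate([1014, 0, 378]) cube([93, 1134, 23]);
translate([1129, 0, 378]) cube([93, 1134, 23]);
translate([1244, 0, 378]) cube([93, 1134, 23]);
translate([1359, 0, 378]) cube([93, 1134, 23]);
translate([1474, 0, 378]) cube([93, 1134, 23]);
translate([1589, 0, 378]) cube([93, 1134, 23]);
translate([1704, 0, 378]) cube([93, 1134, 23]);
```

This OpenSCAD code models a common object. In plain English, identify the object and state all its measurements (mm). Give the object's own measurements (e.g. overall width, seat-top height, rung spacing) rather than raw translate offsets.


A bed frame 1906 mm long (x) by 1134 mm wide (y). Four 72×72 mm corner posts, 465 mm tall, at the corners of the footprint. Four rails of 23 mm thickness and 125 mm height run between adjacent posts with their undersides at z = 253 mm, their outer faces flush with the outside of the frame (the two x-running rails run between the posts' inner faces; the two y-running rails run between the posts' inner faces). 15 slats, each 93 mm wide (x) and 23 mm thick, lie across the top of the two x-running rails, running the full 1134 mm width of the frame in y; along x they sit between the end posts with a 22 mm gap after the −x posts and between neighbouring slats, leaving 37 mm before the +x posts.


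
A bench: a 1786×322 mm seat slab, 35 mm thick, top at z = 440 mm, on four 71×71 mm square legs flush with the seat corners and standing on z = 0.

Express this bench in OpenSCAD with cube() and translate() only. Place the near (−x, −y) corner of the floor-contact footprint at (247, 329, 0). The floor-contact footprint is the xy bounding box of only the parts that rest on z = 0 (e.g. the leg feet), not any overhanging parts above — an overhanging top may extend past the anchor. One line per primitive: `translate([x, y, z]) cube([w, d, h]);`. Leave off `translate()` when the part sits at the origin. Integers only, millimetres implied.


translate([247, 329, 405]) cube([1786, 322, 35]);
translate([247, 329, 0]) cube([71, 71, 405]);
translate([247, 580, 0]) cube([71, 71, 405]);
translate([1962, 329, 0]) cube([71, 71, 405]);
translate([1962, 580, 0]) cube([71, 71, 405]);


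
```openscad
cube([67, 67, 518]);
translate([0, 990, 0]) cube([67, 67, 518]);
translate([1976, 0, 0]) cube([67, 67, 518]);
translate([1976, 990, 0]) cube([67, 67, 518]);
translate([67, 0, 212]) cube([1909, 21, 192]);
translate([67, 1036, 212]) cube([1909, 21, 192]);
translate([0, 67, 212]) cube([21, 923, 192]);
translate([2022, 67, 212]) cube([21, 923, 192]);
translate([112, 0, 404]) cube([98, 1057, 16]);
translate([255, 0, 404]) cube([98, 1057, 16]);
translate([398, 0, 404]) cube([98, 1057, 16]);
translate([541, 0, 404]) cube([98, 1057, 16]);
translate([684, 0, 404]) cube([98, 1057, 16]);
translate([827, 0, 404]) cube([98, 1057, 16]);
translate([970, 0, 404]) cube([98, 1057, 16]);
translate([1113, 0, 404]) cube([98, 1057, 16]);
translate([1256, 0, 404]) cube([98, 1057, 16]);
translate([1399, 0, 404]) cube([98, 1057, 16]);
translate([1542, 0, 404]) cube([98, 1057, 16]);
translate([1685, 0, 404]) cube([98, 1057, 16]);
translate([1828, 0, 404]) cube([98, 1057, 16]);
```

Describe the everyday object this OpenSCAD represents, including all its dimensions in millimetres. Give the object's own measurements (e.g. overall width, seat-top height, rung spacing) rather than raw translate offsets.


A bed frame 2043 mm long (x) by 1057 mm wide (y). Four 67×67 mm corner posts, 518 mm tall, at the corners of the footprint. Four rails of 21 mm thickness and 192 mm height run between adjacent posts with their undersides at z = 212 mm, their outer faces flush with the outside of the frame (the two x-running rails run between the posts' inner faces; the two y-running rails run between the posts' inner faces). 13 slats, each 98 mm wide (x) and 16 mm thick, lie across the top of the two x-running rails, running the full 1057 mm width of the frame in y; along x they sit between the end posts with a 45 mm gap after the −x posts and between neighbouring slats, leaving 50 mm before the +x posts.


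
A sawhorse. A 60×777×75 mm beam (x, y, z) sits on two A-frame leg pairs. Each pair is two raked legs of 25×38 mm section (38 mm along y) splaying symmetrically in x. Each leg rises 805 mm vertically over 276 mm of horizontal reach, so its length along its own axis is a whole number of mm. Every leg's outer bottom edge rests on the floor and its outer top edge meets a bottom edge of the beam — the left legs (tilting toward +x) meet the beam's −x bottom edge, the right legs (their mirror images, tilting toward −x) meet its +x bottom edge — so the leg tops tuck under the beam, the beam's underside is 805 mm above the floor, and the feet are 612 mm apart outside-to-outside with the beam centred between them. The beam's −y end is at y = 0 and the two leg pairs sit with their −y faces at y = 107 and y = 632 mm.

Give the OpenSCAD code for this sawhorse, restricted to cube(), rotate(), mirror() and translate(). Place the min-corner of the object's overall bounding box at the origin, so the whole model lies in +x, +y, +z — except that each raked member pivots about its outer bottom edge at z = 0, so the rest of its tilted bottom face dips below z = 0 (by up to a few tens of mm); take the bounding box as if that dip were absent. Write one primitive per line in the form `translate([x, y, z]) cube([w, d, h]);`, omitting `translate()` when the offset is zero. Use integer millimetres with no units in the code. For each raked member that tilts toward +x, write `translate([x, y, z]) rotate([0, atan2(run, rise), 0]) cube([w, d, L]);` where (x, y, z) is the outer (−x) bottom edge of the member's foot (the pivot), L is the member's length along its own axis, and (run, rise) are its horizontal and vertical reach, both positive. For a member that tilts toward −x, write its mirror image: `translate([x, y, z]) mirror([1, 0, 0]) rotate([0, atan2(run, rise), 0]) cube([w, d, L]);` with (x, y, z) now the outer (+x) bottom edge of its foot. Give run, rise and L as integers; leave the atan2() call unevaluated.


translate([276, 0, 805]) cube([60, 777, 75]);
translate([0, 107, 0]) rotate([0, atan2(276, 805), 0]) cube([25, 38, 851]);
translate([612, 107, 0]) mirror([1, 0, 0]) rotate([0, atan2(276, 805), 0]) cube([25, 38, 851]);
translate([0, 632, 0]) rotate([0, atan2(276, 805), 0]) cube([25, 38, 851]);
translate([612, 632, 0]) mirror([1, 0, 0]) rotate([0, atan2(276, 805), 0]) cube([25, 38, 851]);
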